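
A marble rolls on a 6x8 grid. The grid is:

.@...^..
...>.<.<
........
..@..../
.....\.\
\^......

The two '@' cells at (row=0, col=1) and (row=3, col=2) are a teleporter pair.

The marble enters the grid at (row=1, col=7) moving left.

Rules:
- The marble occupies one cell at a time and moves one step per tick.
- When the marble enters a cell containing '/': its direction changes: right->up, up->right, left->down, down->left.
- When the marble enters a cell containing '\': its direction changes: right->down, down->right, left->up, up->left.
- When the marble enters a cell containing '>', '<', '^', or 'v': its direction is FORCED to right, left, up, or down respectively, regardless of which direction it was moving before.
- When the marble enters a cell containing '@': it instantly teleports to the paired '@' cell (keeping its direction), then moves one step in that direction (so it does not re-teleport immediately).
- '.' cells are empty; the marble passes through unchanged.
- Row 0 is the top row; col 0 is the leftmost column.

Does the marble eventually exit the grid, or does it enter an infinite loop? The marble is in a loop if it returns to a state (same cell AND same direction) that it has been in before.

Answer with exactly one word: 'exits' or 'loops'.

Answer: loops

Derivation:
Step 1: enter (1,7), '<' forces left->left, move left to (1,6)
Step 2: enter (1,6), '.' pass, move left to (1,5)
Step 3: enter (1,5), '<' forces left->left, move left to (1,4)
Step 4: enter (1,4), '.' pass, move left to (1,3)
Step 5: enter (1,3), '>' forces left->right, move right to (1,4)
Step 6: enter (1,4), '.' pass, move right to (1,5)
Step 7: enter (1,5), '<' forces right->left, move left to (1,4)
Step 8: at (1,4) dir=left — LOOP DETECTED (seen before)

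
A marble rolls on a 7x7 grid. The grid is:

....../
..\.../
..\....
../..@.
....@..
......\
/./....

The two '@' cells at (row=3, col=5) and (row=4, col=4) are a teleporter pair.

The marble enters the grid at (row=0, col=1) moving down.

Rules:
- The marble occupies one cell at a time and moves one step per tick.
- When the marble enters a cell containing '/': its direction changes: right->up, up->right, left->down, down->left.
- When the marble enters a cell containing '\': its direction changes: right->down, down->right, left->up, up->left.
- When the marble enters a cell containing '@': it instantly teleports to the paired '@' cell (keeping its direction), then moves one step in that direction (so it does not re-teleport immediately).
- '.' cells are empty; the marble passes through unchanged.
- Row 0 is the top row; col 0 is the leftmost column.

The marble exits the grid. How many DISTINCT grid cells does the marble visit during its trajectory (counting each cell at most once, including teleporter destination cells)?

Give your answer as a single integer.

Answer: 7

Derivation:
Step 1: enter (0,1), '.' pass, move down to (1,1)
Step 2: enter (1,1), '.' pass, move down to (2,1)
Step 3: enter (2,1), '.' pass, move down to (3,1)
Step 4: enter (3,1), '.' pass, move down to (4,1)
Step 5: enter (4,1), '.' pass, move down to (5,1)
Step 6: enter (5,1), '.' pass, move down to (6,1)
Step 7: enter (6,1), '.' pass, move down to (7,1)
Step 8: at (7,1) — EXIT via bottom edge, pos 1
Distinct cells visited: 7 (path length 7)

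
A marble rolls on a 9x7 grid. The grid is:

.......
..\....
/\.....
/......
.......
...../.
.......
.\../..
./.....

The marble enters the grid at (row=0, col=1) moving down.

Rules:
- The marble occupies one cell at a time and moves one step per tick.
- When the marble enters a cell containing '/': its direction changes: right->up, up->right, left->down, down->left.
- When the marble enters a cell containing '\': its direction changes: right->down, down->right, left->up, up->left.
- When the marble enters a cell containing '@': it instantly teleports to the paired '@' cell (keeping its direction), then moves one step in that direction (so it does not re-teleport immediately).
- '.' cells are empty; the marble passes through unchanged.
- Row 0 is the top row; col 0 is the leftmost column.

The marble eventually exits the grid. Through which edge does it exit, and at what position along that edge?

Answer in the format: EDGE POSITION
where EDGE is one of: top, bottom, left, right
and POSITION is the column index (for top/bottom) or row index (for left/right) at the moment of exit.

Answer: right 2

Derivation:
Step 1: enter (0,1), '.' pass, move down to (1,1)
Step 2: enter (1,1), '.' pass, move down to (2,1)
Step 3: enter (2,1), '\' deflects down->right, move right to (2,2)
Step 4: enter (2,2), '.' pass, move right to (2,3)
Step 5: enter (2,3), '.' pass, move right to (2,4)
Step 6: enter (2,4), '.' pass, move right to (2,5)
Step 7: enter (2,5), '.' pass, move right to (2,6)
Step 8: enter (2,6), '.' pass, move right to (2,7)
Step 9: at (2,7) — EXIT via right edge, pos 2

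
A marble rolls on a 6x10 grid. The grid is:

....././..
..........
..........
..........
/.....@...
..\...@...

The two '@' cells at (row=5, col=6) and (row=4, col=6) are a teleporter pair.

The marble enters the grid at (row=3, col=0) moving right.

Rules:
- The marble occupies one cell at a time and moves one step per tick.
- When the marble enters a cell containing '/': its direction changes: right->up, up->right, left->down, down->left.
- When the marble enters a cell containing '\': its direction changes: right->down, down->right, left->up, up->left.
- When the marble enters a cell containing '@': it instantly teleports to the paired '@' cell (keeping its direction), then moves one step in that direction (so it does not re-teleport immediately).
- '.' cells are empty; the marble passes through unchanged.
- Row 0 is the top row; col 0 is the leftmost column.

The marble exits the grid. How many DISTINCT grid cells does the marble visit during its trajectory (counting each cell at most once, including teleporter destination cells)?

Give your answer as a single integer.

Step 1: enter (3,0), '.' pass, move right to (3,1)
Step 2: enter (3,1), '.' pass, move right to (3,2)
Step 3: enter (3,2), '.' pass, move right to (3,3)
Step 4: enter (3,3), '.' pass, move right to (3,4)
Step 5: enter (3,4), '.' pass, move right to (3,5)
Step 6: enter (3,5), '.' pass, move right to (3,6)
Step 7: enter (3,6), '.' pass, move right to (3,7)
Step 8: enter (3,7), '.' pass, move right to (3,8)
Step 9: enter (3,8), '.' pass, move right to (3,9)
Step 10: enter (3,9), '.' pass, move right to (3,10)
Step 11: at (3,10) — EXIT via right edge, pos 3
Distinct cells visited: 10 (path length 10)

Answer: 10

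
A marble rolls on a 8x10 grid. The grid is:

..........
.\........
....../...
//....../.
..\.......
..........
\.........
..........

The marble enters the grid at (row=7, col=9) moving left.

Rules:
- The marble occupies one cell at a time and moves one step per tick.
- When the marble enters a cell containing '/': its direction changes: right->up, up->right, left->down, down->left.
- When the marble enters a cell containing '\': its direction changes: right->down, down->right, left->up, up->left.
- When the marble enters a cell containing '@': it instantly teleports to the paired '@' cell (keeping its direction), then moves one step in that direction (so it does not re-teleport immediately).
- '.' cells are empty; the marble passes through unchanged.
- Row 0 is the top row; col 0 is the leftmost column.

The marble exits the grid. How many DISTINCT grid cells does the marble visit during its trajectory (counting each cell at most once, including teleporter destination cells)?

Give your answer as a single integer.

Answer: 10

Derivation:
Step 1: enter (7,9), '.' pass, move left to (7,8)
Step 2: enter (7,8), '.' pass, move left to (7,7)
Step 3: enter (7,7), '.' pass, move left to (7,6)
Step 4: enter (7,6), '.' pass, move left to (7,5)
Step 5: enter (7,5), '.' pass, move left to (7,4)
Step 6: enter (7,4), '.' pass, move left to (7,3)
Step 7: enter (7,3), '.' pass, move left to (7,2)
Step 8: enter (7,2), '.' pass, move left to (7,1)
Step 9: enter (7,1), '.' pass, move left to (7,0)
Step 10: enter (7,0), '.' pass, move left to (7,-1)
Step 11: at (7,-1) — EXIT via left edge, pos 7
Distinct cells visited: 10 (path length 10)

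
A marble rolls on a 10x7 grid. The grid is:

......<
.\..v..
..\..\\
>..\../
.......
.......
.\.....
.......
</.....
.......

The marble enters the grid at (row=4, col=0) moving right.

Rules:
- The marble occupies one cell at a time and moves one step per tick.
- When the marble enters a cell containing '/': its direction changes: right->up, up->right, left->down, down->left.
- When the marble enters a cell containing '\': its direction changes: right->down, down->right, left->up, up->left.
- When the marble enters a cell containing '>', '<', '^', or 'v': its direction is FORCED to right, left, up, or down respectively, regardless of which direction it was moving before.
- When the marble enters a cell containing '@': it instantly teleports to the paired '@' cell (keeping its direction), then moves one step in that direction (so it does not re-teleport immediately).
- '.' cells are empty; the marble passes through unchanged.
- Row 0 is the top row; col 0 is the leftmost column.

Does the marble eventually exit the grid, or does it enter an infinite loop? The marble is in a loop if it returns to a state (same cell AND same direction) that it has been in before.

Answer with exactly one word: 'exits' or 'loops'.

Step 1: enter (4,0), '.' pass, move right to (4,1)
Step 2: enter (4,1), '.' pass, move right to (4,2)
Step 3: enter (4,2), '.' pass, move right to (4,3)
Step 4: enter (4,3), '.' pass, move right to (4,4)
Step 5: enter (4,4), '.' pass, move right to (4,5)
Step 6: enter (4,5), '.' pass, move right to (4,6)
Step 7: enter (4,6), '.' pass, move right to (4,7)
Step 8: at (4,7) — EXIT via right edge, pos 4

Answer: exits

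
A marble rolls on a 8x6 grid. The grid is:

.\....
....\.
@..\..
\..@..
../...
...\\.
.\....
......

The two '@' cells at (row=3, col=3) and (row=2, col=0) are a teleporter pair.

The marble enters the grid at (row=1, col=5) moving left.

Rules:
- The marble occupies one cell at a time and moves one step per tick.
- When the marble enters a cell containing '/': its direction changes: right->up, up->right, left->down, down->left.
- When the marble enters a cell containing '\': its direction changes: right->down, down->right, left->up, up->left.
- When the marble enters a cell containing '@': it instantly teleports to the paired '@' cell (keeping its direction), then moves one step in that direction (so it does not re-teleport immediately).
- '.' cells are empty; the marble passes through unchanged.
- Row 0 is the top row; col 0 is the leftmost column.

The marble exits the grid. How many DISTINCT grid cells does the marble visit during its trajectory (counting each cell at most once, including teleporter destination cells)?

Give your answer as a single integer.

Step 1: enter (1,5), '.' pass, move left to (1,4)
Step 2: enter (1,4), '\' deflects left->up, move up to (0,4)
Step 3: enter (0,4), '.' pass, move up to (-1,4)
Step 4: at (-1,4) — EXIT via top edge, pos 4
Distinct cells visited: 3 (path length 3)

Answer: 3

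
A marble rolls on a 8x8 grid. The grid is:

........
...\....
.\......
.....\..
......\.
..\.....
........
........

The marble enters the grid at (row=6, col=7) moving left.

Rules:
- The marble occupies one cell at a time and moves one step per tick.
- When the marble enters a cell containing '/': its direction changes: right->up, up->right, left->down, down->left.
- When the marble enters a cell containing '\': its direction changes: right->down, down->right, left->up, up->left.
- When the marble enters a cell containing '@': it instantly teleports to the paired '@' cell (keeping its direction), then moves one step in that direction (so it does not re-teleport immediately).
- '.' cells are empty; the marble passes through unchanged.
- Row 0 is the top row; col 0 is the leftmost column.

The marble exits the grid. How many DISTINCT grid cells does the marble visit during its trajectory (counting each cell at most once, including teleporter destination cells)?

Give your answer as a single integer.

Answer: 8

Derivation:
Step 1: enter (6,7), '.' pass, move left to (6,6)
Step 2: enter (6,6), '.' pass, move left to (6,5)
Step 3: enter (6,5), '.' pass, move left to (6,4)
Step 4: enter (6,4), '.' pass, move left to (6,3)
Step 5: enter (6,3), '.' pass, move left to (6,2)
Step 6: enter (6,2), '.' pass, move left to (6,1)
Step 7: enter (6,1), '.' pass, move left to (6,0)
Step 8: enter (6,0), '.' pass, move left to (6,-1)
Step 9: at (6,-1) — EXIT via left edge, pos 6
Distinct cells visited: 8 (path length 8)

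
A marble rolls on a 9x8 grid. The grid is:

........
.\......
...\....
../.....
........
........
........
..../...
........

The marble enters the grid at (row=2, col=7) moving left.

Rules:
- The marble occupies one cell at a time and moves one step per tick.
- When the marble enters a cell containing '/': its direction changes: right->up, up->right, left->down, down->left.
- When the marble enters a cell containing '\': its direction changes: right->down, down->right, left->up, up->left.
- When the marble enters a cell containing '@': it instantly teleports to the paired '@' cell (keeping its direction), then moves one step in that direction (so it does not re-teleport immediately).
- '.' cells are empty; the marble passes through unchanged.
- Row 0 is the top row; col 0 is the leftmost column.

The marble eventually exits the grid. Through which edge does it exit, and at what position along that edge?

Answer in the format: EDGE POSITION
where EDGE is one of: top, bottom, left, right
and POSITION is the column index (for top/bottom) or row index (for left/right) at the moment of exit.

Step 1: enter (2,7), '.' pass, move left to (2,6)
Step 2: enter (2,6), '.' pass, move left to (2,5)
Step 3: enter (2,5), '.' pass, move left to (2,4)
Step 4: enter (2,4), '.' pass, move left to (2,3)
Step 5: enter (2,3), '\' deflects left->up, move up to (1,3)
Step 6: enter (1,3), '.' pass, move up to (0,3)
Step 7: enter (0,3), '.' pass, move up to (-1,3)
Step 8: at (-1,3) — EXIT via top edge, pos 3

Answer: top 3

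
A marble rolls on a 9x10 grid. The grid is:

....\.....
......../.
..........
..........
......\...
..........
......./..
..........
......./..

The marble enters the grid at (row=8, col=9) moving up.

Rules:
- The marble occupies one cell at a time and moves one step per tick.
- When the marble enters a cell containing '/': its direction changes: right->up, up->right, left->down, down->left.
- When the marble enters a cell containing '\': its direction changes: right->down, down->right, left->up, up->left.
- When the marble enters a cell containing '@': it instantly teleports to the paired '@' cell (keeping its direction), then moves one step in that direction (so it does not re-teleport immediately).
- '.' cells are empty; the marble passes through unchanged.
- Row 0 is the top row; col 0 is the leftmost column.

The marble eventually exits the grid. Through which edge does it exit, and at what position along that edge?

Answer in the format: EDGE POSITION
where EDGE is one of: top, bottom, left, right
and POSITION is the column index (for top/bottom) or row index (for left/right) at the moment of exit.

Answer: top 9

Derivation:
Step 1: enter (8,9), '.' pass, move up to (7,9)
Step 2: enter (7,9), '.' pass, move up to (6,9)
Step 3: enter (6,9), '.' pass, move up to (5,9)
Step 4: enter (5,9), '.' pass, move up to (4,9)
Step 5: enter (4,9), '.' pass, move up to (3,9)
Step 6: enter (3,9), '.' pass, move up to (2,9)
Step 7: enter (2,9), '.' pass, move up to (1,9)
Step 8: enter (1,9), '.' pass, move up to (0,9)
Step 9: enter (0,9), '.' pass, move up to (-1,9)
Step 10: at (-1,9) — EXIT via top edge, pos 9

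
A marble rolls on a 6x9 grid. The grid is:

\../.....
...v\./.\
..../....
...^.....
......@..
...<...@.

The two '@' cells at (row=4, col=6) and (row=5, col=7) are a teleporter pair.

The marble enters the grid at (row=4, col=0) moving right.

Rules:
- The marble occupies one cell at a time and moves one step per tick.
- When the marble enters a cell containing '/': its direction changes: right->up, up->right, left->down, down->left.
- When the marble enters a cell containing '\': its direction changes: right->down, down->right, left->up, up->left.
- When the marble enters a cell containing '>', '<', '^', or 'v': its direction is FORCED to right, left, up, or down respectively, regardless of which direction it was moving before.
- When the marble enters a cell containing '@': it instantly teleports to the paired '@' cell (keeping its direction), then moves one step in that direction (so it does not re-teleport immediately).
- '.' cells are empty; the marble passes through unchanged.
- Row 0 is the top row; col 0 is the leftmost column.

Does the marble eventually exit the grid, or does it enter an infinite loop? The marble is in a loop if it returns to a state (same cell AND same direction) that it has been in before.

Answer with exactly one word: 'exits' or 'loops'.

Step 1: enter (4,0), '.' pass, move right to (4,1)
Step 2: enter (4,1), '.' pass, move right to (4,2)
Step 3: enter (4,2), '.' pass, move right to (4,3)
Step 4: enter (4,3), '.' pass, move right to (4,4)
Step 5: enter (4,4), '.' pass, move right to (4,5)
Step 6: enter (4,5), '.' pass, move right to (4,6)
Step 7: enter (4,6), '@' teleport (4,6)->(5,7), also enter (5,7), move right to (5,8)
Step 8: enter (5,8), '.' pass, move right to (5,9)
Step 9: at (5,9) — EXIT via right edge, pos 5

Answer: exits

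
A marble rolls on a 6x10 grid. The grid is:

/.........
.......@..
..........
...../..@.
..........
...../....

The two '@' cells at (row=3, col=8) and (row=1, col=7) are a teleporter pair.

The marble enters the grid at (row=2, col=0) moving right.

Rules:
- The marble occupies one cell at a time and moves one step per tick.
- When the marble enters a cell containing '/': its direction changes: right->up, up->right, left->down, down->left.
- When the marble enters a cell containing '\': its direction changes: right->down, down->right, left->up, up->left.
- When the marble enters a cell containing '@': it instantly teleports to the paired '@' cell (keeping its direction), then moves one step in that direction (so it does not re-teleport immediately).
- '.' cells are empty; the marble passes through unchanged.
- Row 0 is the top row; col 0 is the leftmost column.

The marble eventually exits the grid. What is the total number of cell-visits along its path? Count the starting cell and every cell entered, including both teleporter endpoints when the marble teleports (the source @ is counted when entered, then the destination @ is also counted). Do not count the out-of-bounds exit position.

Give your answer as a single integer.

Step 1: enter (2,0), '.' pass, move right to (2,1)
Step 2: enter (2,1), '.' pass, move right to (2,2)
Step 3: enter (2,2), '.' pass, move right to (2,3)
Step 4: enter (2,3), '.' pass, move right to (2,4)
Step 5: enter (2,4), '.' pass, move right to (2,5)
Step 6: enter (2,5), '.' pass, move right to (2,6)
Step 7: enter (2,6), '.' pass, move right to (2,7)
Step 8: enter (2,7), '.' pass, move right to (2,8)
Step 9: enter (2,8), '.' pass, move right to (2,9)
Step 10: enter (2,9), '.' pass, move right to (2,10)
Step 11: at (2,10) — EXIT via right edge, pos 2
Path length (cell visits): 10

Answer: 10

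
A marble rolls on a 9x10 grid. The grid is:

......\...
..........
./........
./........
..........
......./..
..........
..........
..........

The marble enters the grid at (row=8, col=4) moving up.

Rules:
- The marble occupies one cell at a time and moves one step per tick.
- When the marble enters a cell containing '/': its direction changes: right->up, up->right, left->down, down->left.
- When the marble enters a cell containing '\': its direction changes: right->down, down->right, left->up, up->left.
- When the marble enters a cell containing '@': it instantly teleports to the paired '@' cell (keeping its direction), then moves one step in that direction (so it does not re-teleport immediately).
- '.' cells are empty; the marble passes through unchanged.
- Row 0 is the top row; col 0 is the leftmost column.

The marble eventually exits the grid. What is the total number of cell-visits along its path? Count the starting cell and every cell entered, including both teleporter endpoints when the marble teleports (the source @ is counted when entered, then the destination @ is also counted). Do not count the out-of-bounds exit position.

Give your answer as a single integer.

Step 1: enter (8,4), '.' pass, move up to (7,4)
Step 2: enter (7,4), '.' pass, move up to (6,4)
Step 3: enter (6,4), '.' pass, move up to (5,4)
Step 4: enter (5,4), '.' pass, move up to (4,4)
Step 5: enter (4,4), '.' pass, move up to (3,4)
Step 6: enter (3,4), '.' pass, move up to (2,4)
Step 7: enter (2,4), '.' pass, move up to (1,4)
Step 8: enter (1,4), '.' pass, move up to (0,4)
Step 9: enter (0,4), '.' pass, move up to (-1,4)
Step 10: at (-1,4) — EXIT via top edge, pos 4
Path length (cell visits): 9

Answer: 9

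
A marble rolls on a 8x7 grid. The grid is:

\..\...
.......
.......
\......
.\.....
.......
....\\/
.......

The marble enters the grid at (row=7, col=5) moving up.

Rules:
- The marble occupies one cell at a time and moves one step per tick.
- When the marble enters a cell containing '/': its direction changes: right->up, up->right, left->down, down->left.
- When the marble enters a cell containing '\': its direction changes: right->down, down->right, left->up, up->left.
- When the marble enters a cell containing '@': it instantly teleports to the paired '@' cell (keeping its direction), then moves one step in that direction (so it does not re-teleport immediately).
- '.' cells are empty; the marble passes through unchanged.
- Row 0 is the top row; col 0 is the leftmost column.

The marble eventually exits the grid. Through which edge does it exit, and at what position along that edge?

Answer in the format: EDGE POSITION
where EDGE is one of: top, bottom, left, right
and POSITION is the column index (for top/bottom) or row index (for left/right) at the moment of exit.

Step 1: enter (7,5), '.' pass, move up to (6,5)
Step 2: enter (6,5), '\' deflects up->left, move left to (6,4)
Step 3: enter (6,4), '\' deflects left->up, move up to (5,4)
Step 4: enter (5,4), '.' pass, move up to (4,4)
Step 5: enter (4,4), '.' pass, move up to (3,4)
Step 6: enter (3,4), '.' pass, move up to (2,4)
Step 7: enter (2,4), '.' pass, move up to (1,4)
Step 8: enter (1,4), '.' pass, move up to (0,4)
Step 9: enter (0,4), '.' pass, move up to (-1,4)
Step 10: at (-1,4) — EXIT via top edge, pos 4

Answer: top 4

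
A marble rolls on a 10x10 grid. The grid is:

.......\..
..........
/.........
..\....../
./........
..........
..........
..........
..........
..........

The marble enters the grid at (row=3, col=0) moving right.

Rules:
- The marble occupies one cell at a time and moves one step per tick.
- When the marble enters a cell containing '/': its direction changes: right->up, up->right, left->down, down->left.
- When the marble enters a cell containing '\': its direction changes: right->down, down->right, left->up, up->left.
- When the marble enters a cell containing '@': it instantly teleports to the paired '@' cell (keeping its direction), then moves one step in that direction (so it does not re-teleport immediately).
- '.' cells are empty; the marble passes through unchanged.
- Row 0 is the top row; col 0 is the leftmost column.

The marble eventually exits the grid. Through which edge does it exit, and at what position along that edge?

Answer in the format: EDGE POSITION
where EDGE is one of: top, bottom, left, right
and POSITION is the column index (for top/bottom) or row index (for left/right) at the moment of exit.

Step 1: enter (3,0), '.' pass, move right to (3,1)
Step 2: enter (3,1), '.' pass, move right to (3,2)
Step 3: enter (3,2), '\' deflects right->down, move down to (4,2)
Step 4: enter (4,2), '.' pass, move down to (5,2)
Step 5: enter (5,2), '.' pass, move down to (6,2)
Step 6: enter (6,2), '.' pass, move down to (7,2)
Step 7: enter (7,2), '.' pass, move down to (8,2)
Step 8: enter (8,2), '.' pass, move down to (9,2)
Step 9: enter (9,2), '.' pass, move down to (10,2)
Step 10: at (10,2) — EXIT via bottom edge, pos 2

Answer: bottom 2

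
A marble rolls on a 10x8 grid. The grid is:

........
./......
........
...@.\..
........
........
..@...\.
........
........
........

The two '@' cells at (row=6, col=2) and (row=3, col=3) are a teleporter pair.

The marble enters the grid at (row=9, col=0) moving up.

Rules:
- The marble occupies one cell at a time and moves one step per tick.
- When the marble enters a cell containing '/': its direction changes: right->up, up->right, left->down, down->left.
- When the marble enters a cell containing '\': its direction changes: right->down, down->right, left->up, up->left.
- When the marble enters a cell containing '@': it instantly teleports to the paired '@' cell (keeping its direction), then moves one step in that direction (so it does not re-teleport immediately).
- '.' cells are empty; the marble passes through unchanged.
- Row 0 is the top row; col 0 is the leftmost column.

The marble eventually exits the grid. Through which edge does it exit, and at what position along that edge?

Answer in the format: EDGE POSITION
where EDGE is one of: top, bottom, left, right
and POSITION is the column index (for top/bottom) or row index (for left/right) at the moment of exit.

Step 1: enter (9,0), '.' pass, move up to (8,0)
Step 2: enter (8,0), '.' pass, move up to (7,0)
Step 3: enter (7,0), '.' pass, move up to (6,0)
Step 4: enter (6,0), '.' pass, move up to (5,0)
Step 5: enter (5,0), '.' pass, move up to (4,0)
Step 6: enter (4,0), '.' pass, move up to (3,0)
Step 7: enter (3,0), '.' pass, move up to (2,0)
Step 8: enter (2,0), '.' pass, move up to (1,0)
Step 9: enter (1,0), '.' pass, move up to (0,0)
Step 10: enter (0,0), '.' pass, move up to (-1,0)
Step 11: at (-1,0) — EXIT via top edge, pos 0

Answer: top 0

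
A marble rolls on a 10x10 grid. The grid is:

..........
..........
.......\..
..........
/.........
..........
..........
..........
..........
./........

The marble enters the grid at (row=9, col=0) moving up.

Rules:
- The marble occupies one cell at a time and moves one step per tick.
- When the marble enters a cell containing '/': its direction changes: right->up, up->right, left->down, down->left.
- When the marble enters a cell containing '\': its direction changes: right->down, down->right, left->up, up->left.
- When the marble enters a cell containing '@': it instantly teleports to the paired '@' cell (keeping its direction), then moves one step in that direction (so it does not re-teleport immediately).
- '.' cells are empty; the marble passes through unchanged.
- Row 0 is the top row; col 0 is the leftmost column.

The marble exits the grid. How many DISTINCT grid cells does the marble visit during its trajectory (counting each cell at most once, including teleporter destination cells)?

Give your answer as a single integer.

Step 1: enter (9,0), '.' pass, move up to (8,0)
Step 2: enter (8,0), '.' pass, move up to (7,0)
Step 3: enter (7,0), '.' pass, move up to (6,0)
Step 4: enter (6,0), '.' pass, move up to (5,0)
Step 5: enter (5,0), '.' pass, move up to (4,0)
Step 6: enter (4,0), '/' deflects up->right, move right to (4,1)
Step 7: enter (4,1), '.' pass, move right to (4,2)
Step 8: enter (4,2), '.' pass, move right to (4,3)
Step 9: enter (4,3), '.' pass, move right to (4,4)
Step 10: enter (4,4), '.' pass, move right to (4,5)
Step 11: enter (4,5), '.' pass, move right to (4,6)
Step 12: enter (4,6), '.' pass, move right to (4,7)
Step 13: enter (4,7), '.' pass, move right to (4,8)
Step 14: enter (4,8), '.' pass, move right to (4,9)
Step 15: enter (4,9), '.' pass, move right to (4,10)
Step 16: at (4,10) — EXIT via right edge, pos 4
Distinct cells visited: 15 (path length 15)

Answer: 15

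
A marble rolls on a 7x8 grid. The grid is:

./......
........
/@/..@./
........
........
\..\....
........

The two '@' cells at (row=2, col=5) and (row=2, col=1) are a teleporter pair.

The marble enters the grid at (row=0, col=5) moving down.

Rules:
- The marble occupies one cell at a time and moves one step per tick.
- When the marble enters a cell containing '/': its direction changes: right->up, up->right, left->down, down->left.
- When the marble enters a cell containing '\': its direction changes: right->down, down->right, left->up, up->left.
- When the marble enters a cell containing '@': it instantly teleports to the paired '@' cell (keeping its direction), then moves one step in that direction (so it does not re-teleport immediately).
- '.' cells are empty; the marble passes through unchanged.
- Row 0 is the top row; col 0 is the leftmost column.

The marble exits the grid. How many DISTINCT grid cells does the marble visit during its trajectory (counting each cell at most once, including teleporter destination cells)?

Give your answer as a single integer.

Answer: 8

Derivation:
Step 1: enter (0,5), '.' pass, move down to (1,5)
Step 2: enter (1,5), '.' pass, move down to (2,5)
Step 3: enter (2,5), '@' teleport (2,5)->(2,1), also enter (2,1), move down to (3,1)
Step 4: enter (3,1), '.' pass, move down to (4,1)
Step 5: enter (4,1), '.' pass, move down to (5,1)
Step 6: enter (5,1), '.' pass, move down to (6,1)
Step 7: enter (6,1), '.' pass, move down to (7,1)
Step 8: at (7,1) — EXIT via bottom edge, pos 1
Distinct cells visited: 8 (path length 8)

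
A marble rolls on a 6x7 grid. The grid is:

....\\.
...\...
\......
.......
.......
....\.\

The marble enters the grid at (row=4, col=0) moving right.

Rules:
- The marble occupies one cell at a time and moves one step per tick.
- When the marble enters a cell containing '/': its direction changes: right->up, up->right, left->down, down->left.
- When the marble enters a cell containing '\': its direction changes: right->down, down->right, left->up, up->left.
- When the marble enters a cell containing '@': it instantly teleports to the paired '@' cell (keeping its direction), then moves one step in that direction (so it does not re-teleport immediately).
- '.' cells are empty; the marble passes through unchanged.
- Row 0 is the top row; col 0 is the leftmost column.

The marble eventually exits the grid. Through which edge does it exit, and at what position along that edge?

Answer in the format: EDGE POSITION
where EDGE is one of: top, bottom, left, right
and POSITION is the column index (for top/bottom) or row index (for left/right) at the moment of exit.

Answer: right 4

Derivation:
Step 1: enter (4,0), '.' pass, move right to (4,1)
Step 2: enter (4,1), '.' pass, move right to (4,2)
Step 3: enter (4,2), '.' pass, move right to (4,3)
Step 4: enter (4,3), '.' pass, move right to (4,4)
Step 5: enter (4,4), '.' pass, move right to (4,5)
Step 6: enter (4,5), '.' pass, move right to (4,6)
Step 7: enter (4,6), '.' pass, move right to (4,7)
Step 8: at (4,7) — EXIT via right edge, pos 4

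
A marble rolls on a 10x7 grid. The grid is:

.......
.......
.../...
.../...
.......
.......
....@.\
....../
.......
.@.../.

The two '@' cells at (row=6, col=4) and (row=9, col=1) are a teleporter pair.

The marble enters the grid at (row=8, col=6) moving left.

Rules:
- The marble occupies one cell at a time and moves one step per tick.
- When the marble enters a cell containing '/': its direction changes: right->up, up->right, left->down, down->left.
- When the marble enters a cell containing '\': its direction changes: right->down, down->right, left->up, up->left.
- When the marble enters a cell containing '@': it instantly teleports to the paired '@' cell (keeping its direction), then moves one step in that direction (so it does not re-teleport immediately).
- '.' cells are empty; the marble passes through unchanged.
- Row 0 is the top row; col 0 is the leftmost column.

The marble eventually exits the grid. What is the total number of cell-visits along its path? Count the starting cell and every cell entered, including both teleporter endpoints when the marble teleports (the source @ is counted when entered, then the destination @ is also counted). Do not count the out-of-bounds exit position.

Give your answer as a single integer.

Answer: 7

Derivation:
Step 1: enter (8,6), '.' pass, move left to (8,5)
Step 2: enter (8,5), '.' pass, move left to (8,4)
Step 3: enter (8,4), '.' pass, move left to (8,3)
Step 4: enter (8,3), '.' pass, move left to (8,2)
Step 5: enter (8,2), '.' pass, move left to (8,1)
Step 6: enter (8,1), '.' pass, move left to (8,0)
Step 7: enter (8,0), '.' pass, move left to (8,-1)
Step 8: at (8,-1) — EXIT via left edge, pos 8
Path length (cell visits): 7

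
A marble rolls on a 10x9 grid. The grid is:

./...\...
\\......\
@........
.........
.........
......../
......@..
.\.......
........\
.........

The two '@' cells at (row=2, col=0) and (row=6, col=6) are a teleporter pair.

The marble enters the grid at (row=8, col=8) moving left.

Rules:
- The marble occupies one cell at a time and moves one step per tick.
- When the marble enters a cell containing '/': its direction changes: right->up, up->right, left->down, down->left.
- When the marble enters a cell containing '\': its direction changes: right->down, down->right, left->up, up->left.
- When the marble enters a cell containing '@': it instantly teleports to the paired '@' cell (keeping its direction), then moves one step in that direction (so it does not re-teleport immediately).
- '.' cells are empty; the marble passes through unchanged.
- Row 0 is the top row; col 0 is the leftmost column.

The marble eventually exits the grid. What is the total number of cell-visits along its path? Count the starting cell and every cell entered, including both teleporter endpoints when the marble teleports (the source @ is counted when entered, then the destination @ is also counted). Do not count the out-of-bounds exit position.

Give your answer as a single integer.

Answer: 4

Derivation:
Step 1: enter (8,8), '\' deflects left->up, move up to (7,8)
Step 2: enter (7,8), '.' pass, move up to (6,8)
Step 3: enter (6,8), '.' pass, move up to (5,8)
Step 4: enter (5,8), '/' deflects up->right, move right to (5,9)
Step 5: at (5,9) — EXIT via right edge, pos 5
Path length (cell visits): 4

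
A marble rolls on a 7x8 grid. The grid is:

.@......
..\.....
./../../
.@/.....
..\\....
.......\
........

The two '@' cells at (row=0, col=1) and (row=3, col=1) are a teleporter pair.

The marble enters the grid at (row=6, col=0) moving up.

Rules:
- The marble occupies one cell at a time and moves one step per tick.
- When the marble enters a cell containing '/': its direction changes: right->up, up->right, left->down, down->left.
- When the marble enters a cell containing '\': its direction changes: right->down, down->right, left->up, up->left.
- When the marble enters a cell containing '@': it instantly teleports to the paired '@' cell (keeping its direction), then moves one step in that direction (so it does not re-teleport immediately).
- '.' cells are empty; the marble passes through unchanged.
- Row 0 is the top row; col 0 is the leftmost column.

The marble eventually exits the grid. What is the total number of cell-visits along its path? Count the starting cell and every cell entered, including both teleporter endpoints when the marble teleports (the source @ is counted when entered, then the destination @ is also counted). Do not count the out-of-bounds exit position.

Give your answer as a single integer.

Answer: 7

Derivation:
Step 1: enter (6,0), '.' pass, move up to (5,0)
Step 2: enter (5,0), '.' pass, move up to (4,0)
Step 3: enter (4,0), '.' pass, move up to (3,0)
Step 4: enter (3,0), '.' pass, move up to (2,0)
Step 5: enter (2,0), '.' pass, move up to (1,0)
Step 6: enter (1,0), '.' pass, move up to (0,0)
Step 7: enter (0,0), '.' pass, move up to (-1,0)
Step 8: at (-1,0) — EXIT via top edge, pos 0
Path length (cell visits): 7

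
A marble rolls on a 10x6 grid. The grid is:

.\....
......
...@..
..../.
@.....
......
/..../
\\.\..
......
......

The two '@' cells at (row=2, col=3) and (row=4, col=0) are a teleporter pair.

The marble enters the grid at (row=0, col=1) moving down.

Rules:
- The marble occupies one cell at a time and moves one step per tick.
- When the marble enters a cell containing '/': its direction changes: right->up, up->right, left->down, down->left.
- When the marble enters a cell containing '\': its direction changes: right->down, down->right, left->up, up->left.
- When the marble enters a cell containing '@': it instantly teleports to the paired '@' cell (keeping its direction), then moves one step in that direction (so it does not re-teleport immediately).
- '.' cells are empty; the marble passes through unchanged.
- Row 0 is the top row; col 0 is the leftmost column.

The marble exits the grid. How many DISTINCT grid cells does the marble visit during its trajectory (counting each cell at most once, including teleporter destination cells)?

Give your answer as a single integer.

Answer: 5

Derivation:
Step 1: enter (0,1), '\' deflects down->right, move right to (0,2)
Step 2: enter (0,2), '.' pass, move right to (0,3)
Step 3: enter (0,3), '.' pass, move right to (0,4)
Step 4: enter (0,4), '.' pass, move right to (0,5)
Step 5: enter (0,5), '.' pass, move right to (0,6)
Step 6: at (0,6) — EXIT via right edge, pos 0
Distinct cells visited: 5 (path length 5)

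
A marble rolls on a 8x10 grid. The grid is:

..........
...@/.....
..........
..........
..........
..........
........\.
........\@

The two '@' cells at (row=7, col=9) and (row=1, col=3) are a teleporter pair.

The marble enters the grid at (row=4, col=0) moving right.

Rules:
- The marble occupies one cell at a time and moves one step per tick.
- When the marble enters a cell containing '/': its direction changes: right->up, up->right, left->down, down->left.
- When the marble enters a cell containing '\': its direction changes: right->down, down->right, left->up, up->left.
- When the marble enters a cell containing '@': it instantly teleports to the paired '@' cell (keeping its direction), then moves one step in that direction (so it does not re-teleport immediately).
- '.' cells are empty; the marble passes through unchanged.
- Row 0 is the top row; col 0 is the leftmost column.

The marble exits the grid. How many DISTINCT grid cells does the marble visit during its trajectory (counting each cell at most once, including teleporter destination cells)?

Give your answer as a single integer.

Step 1: enter (4,0), '.' pass, move right to (4,1)
Step 2: enter (4,1), '.' pass, move right to (4,2)
Step 3: enter (4,2), '.' pass, move right to (4,3)
Step 4: enter (4,3), '.' pass, move right to (4,4)
Step 5: enter (4,4), '.' pass, move right to (4,5)
Step 6: enter (4,5), '.' pass, move right to (4,6)
Step 7: enter (4,6), '.' pass, move right to (4,7)
Step 8: enter (4,7), '.' pass, move right to (4,8)
Step 9: enter (4,8), '.' pass, move right to (4,9)
Step 10: enter (4,9), '.' pass, move right to (4,10)
Step 11: at (4,10) — EXIT via right edge, pos 4
Distinct cells visited: 10 (path length 10)

Answer: 10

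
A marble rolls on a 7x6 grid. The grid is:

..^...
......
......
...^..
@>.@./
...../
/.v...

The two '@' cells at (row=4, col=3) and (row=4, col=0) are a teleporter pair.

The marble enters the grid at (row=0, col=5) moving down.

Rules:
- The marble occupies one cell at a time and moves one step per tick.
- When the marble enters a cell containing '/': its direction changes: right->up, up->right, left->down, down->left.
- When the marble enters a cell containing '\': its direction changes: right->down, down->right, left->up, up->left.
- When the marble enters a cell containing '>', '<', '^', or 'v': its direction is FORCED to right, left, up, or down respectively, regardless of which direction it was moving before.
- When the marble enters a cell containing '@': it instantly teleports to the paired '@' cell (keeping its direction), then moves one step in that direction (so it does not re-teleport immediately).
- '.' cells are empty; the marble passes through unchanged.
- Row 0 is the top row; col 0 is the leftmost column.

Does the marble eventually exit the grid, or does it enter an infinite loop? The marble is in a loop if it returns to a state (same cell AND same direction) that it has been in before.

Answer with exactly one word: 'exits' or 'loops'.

Step 1: enter (0,5), '.' pass, move down to (1,5)
Step 2: enter (1,5), '.' pass, move down to (2,5)
Step 3: enter (2,5), '.' pass, move down to (3,5)
Step 4: enter (3,5), '.' pass, move down to (4,5)
Step 5: enter (4,5), '/' deflects down->left, move left to (4,4)
Step 6: enter (4,4), '.' pass, move left to (4,3)
Step 7: enter (4,3), '@' teleport (4,3)->(4,0), also enter (4,0), move left to (4,-1)
Step 8: at (4,-1) — EXIT via left edge, pos 4

Answer: exits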